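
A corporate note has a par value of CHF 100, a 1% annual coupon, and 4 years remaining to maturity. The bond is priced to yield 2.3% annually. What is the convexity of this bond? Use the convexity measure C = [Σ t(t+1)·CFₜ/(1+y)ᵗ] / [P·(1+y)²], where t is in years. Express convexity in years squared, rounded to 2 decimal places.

With y = 0.023:
  t   CF        PV=CF/(1+0.023)^t    t·PV        t(t+1)·PV
  1         1.00         0.9775         0.9775           1.9550
  2         1.00         0.9555         1.9111           5.7332
  3         1.00         0.9341         2.8022          11.2087
  4       101.00        92.2187       368.8747       1,844.3733
  Σ                     95.0858       374.5654       1,863.2703
P = 95.0858.
Convexity = Σ t(t+1)·PV / [P·(1+y)²] = 1,863.2703 / (95.0858 × 1.046529) = 18.72445.

18.72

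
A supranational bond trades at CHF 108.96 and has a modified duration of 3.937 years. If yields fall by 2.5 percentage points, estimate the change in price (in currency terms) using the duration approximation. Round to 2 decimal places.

Duration approximation: ΔP/P ≈ -D_mod · Δy = -3.937 × (-0.025) = +0.098425.
ΔP ≈ 108.96 × (+0.098425) = +10.724388.

+CHF 10.72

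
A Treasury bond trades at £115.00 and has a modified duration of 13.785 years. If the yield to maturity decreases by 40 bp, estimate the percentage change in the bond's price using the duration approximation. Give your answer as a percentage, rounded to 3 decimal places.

+5.514%

Duration approximation: ΔP/P ≈ -D_mod · Δy = -13.785 × (-0.004) = +0.055140.
As a percentage: +5.5140%.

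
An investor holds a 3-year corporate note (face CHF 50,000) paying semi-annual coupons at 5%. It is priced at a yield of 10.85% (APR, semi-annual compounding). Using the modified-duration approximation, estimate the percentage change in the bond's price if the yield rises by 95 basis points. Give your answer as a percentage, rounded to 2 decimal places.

-2.53%

Periodic yield y = 0.05425. Modified duration first:
  t   CF        PV=CF/(1+0.05425)^t    t·PV
  1     1,250.00     1,185.6770     1,185.6770
  2     1,250.00     1,124.6640     2,249.3280
  3     1,250.00     1,066.7906     3,200.3718
  4     1,250.00     1,011.8953     4,047.5812
  5     1,250.00       959.8248     4,799.1240
  6    51,250.00    37,327.7843   223,966.7057
  Σ                 42,676.6360   239,448.7876
P = 42,676.6360; D_Mac = 5.61077 half-year periods = 2.80538 yrs; D_mod = 2.80538/(1+0.05425) = 2.66102 yrs.
ΔP/P ≈ -D_mod · Δy = -2.66102 × (+0.0095) = -0.025280 = -2.5280%.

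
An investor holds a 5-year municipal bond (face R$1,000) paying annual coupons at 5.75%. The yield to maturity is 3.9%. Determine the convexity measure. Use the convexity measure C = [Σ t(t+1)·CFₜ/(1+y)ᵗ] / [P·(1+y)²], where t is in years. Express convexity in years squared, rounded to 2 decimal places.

24.16

With y = 0.039:
  t   CF        PV=CF/(1+0.039)^t    t·PV        t(t+1)·PV
  1        57.50        55.3417        55.3417         110.6833
  2        57.50        53.2644       106.5287         319.5862
  3        57.50        51.2650       153.7951         615.1803
  4        57.50        49.3407       197.3630         986.8148
  5     1,057.50       873.3788     4,366.8939      26,201.3635
  Σ                  1,082.5906     4,879.9224      28,233.6282
P = 1,082.5906.
Convexity = Σ t(t+1)·PV / [P·(1+y)²] = 28,233.6282 / (1,082.5906 × 1.079521) = 24.15858.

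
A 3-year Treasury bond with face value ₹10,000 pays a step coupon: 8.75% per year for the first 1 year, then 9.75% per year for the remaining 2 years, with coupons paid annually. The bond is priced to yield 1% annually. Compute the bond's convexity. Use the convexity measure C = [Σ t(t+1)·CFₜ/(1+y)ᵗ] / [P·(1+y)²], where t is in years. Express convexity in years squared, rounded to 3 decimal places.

10.632

With y = 0.01:
  t   CF        PV=CF/(1+0.01)^t    t·PV        t(t+1)·PV
  1       875.00       866.3366       866.3366       1,732.6733
  2       975.00       955.7886     1,911.5773       5,734.7319
  3    10,975.00    10,652.2269    31,956.6806     127,826.7225
  Σ                 12,474.3522    34,734.5946     135,294.1276
P = 12,474.3522.
Convexity = Σ t(t+1)·PV / [P·(1+y)²] = 135,294.1276 / (12,474.3522 × 1.020100) = 10.63208.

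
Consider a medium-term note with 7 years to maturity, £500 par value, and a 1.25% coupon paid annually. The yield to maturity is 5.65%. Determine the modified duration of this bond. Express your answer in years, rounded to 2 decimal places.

Periodic yield y = 0.0565. First find Macaulay duration:
  t   CF        PV=CF/(1+0.0565)^t    t·PV
  1         6.25         5.9158         5.9158
  2         6.25         5.5994        11.1988
  3         6.25         5.2999        15.8998
  4         6.25         5.0165        20.0661
  5         6.25         4.7482        23.7412
  6         6.25         4.4943        26.9659
  7       506.25       344.5708     2,411.9959
  Σ                    375.6450     2,515.7834
P = 375.6450; Macaulay duration = 2,515.7834 / 375.6450 = 6.69724 years.
Modified duration = D_Mac / (1 + y) = 6.69724 / 1.0565 = 6.33908 years.

6.34 years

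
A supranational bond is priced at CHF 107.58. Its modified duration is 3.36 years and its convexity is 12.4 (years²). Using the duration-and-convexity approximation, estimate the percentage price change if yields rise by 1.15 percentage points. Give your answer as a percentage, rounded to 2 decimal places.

-3.78%

Duration effect: -D_mod·Δy = -3.36 × (+0.0115) = -0.038640
Convexity effect: ½·C·(Δy)² = 0.5 × 12.4 × (0.0115)² = +0.00081995
ΔP/P ≈ -0.038640 + 0.00081995 = -0.03782005
= -3.782005%.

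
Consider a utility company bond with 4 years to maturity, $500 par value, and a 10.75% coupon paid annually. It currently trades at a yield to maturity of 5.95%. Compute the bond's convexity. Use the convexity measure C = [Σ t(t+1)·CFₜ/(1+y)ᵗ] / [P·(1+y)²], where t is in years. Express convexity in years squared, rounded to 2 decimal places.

14.85

With y = 0.0595:
  t   CF        PV=CF/(1+0.0595)^t    t·PV        t(t+1)·PV
  1        53.75        50.7315        50.7315         101.4630
  2        53.75        47.8825        95.7649         287.2948
  3        53.75        45.1935       135.5804         542.3215
  4       553.75       439.4504     1,757.8017       8,789.0086
  Σ                    583.2578     2,039.8785       9,720.0879
P = 583.2578.
Convexity = Σ t(t+1)·PV / [P·(1+y)²] = 9,720.0879 / (583.2578 × 1.122540) = 14.84594.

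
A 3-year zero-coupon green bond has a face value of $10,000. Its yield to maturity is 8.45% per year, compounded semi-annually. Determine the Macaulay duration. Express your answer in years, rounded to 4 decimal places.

A zero-coupon bond has a single cash flow at maturity, so its Macaulay duration equals its maturity: 3 years.
(Equivalently: 6 semi-annual periods ÷ 2 = 3 years.)

3.0000 years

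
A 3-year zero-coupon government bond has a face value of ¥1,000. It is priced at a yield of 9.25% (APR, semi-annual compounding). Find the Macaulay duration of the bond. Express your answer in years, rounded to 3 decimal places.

A zero-coupon bond has a single cash flow at maturity, so its Macaulay duration equals its maturity: 3 years.
(Equivalently: 6 semi-annual periods ÷ 2 = 3 years.)

3.000 years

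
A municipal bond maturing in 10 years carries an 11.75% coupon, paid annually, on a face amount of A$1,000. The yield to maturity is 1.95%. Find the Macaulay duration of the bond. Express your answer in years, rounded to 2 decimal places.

Periodic yield y = 0.0195. Discount each cash flow and weight by its year:
  t   CF        PV=CF/(1+0.0195)^t    t·PV
  1       117.50       115.2526       115.2526
  2       117.50       113.0481       226.0963
  3       117.50       110.8859       332.6576
  4       117.50       108.7649       435.0598
  5       117.50       106.6846       533.4230
  6       117.50       104.6440       627.8642
  7       117.50       102.6425       718.4976
  8       117.50       100.6793       805.4341
  9       117.50        98.7536       888.7821
  10    1,117.50       921.2452     9,212.4518
  Σ                  1,882.6007    13,895.5190
Price P = Σ PV = 1,882.6007.
Macaulay duration = Σ(t·PV) / P = 13,895.5190 / 1,882.6007 = 7.38102 years.

7.38 years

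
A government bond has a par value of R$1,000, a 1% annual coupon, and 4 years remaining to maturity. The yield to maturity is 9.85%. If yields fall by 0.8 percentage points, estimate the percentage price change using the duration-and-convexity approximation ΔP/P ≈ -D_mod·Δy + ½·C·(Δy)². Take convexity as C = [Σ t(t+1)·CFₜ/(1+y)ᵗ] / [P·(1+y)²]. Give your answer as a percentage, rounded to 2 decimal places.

+2.91%

With y = 0.0985:
  t   CF        PV=CF/(1+0.0985)^t    t·PV        t(t+1)·PV
  1        10.00         9.1033         9.1033          18.2066
  2        10.00         8.2870        16.5741          49.7223
  3        10.00         7.5440        22.6319          90.5276
  4     1,010.00       693.6192     2,774.4769      13,872.3847
  Σ                    718.5536     2,822.7863      14,030.8413
P = 718.5536; D_Mac = 3.92843 yrs; D_mod = 3.57618 yrs; C = 16.18171.
Duration effect: -3.57618 × (-0.008) = +0.028609
Convexity effect: 0.5 × 16.18171 × (-0.008)² = +0.0005178
ΔP/P ≈ +0.028609 + 0.0005178 = +0.029127 = +2.9127%.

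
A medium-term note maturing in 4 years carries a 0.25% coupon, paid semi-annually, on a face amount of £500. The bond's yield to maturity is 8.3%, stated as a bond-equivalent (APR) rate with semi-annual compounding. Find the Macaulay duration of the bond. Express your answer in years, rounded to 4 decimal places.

3.9787 years

Periodic yield y = 0.0415. Discount each cash flow and weight by its period:
  t   CF        PV=CF/(1+0.0415)^t    t·PV
  1        0.625         0.6001         0.6001
  2        0.625         0.5762         1.1524
  3        0.625         0.5532         1.6597
  4        0.625         0.5312         2.1247
  5        0.625         0.5100         2.5501
  6        0.625         0.4897         2.9382
  7        0.625         0.4702         3.2913
  8      500.625       361.6083     2,892.8661
  Σ                    365.3388     2,907.1824
Price P = Σ PV = 365.3388.
Macaulay duration = Σ(t·PV) / P = 2,907.1824 / 365.3388 = 7.95750 half-year periods.
In years: 7.95750 / 2 = 3.97875 years.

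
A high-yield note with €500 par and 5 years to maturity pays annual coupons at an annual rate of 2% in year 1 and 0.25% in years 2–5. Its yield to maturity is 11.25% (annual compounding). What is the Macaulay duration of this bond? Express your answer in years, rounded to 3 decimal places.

4.864 years

Periodic yield y = 0.1125. Discount each cash flow and weight by its year:
  t   CF        PV=CF/(1+0.1125)^t    t·PV
  1        10.00         8.9888         8.9888
  2         1.25         1.0100         2.0199
  3         1.25         0.9078         2.7235
  4         1.25         0.8160         3.2641
  5       501.25       294.1401     1,470.7007
  Σ                    305.8628     1,487.6971
Price P = Σ PV = 305.8628.
Macaulay duration = Σ(t·PV) / P = 1,487.6971 / 305.8628 = 4.86394 years.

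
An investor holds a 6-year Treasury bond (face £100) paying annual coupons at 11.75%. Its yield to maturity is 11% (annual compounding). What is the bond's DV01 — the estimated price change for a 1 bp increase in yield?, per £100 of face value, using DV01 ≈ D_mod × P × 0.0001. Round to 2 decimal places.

Periodic yield y = 0.11.
  t   CF        PV=CF/(1+0.11)^t    t·PV
  1        11.75        10.5856        10.5856
  2        11.75         9.5366        19.0731
  3        11.75         8.5915        25.7745
  4        11.75         7.7401        30.9604
  5        11.75         6.9731        34.8653
  6       111.75        59.7461       358.4767
  Σ                    103.1729       479.7355
P = 103.1729; D_Mac = 4.64982 yrs; D_mod = 4.18903 yrs.
DV01 ≈ 4.18903 × 103.1729 × 0.0001 = 0.043219.

£0.04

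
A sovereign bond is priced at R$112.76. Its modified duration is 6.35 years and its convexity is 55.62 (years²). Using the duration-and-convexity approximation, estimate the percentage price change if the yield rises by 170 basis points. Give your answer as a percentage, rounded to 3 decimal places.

Duration effect: -D_mod·Δy = -6.35 × (+0.017) = -0.107950
Convexity effect: ½·C·(Δy)² = 0.5 × 55.62 × (0.017)² = +0.00803709
ΔP/P ≈ -0.107950 + 0.00803709 = -0.09991291
= -9.991291%.

-9.991%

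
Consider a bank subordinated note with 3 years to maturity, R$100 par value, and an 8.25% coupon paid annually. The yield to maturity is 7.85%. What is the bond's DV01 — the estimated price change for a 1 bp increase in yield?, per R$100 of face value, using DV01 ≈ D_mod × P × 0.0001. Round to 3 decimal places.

Periodic yield y = 0.0785.
  t   CF        PV=CF/(1+0.0785)^t    t·PV
  1         8.25         7.6495         7.6495
  2         8.25         7.0927        14.1855
  3       108.25        86.2914       258.8742
  Σ                    101.0336       280.7091
P = 101.0336; D_Mac = 2.77837 yrs; D_mod = 2.57615 yrs.
DV01 ≈ 2.57615 × 101.0336 × 0.0001 = 0.026028.

R$0.026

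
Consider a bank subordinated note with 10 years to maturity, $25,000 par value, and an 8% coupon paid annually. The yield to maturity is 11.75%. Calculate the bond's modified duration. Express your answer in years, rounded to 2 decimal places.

6.14 years

Periodic yield y = 0.1175. First find Macaulay duration:
  t   CF        PV=CF/(1+0.1175)^t    t·PV
  1     2,000.00     1,789.7092     1,789.7092
  2     2,000.00     1,601.5295     3,203.0589
  3     2,000.00     1,433.1360     4,299.4079
  4     2,000.00     1,282.4483     5,129.7932
  5     2,000.00     1,147.6047     5,738.0237
  6     2,000.00     1,026.9394     6,161.6362
  7     2,000.00       918.9614     6,432.7298
  8     2,000.00       822.3368     6,578.6946
  9     2,000.00       735.8719     6,622.8469
  10   27,000.00     8,889.7274    88,897.2745
  Σ                 19,648.2646   134,853.1752
P = 19,648.2646; Macaulay duration = 134,853.1752 / 19,648.2646 = 6.86336 years.
Modified duration = D_Mac / (1 + y) = 6.86336 / 1.1175 = 6.14171 years.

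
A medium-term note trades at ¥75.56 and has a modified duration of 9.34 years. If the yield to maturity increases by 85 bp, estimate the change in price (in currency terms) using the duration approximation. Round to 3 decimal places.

-¥5.999

Duration approximation: ΔP/P ≈ -D_mod · Δy = -9.34 × (+0.0085) = -0.079390.
ΔP ≈ 75.56 × (-0.079390) = -5.9987084.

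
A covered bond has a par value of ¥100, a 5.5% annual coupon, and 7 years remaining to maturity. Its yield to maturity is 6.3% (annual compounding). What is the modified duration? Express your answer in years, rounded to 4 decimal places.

Periodic yield y = 0.063. First find Macaulay duration:
  t   CF        PV=CF/(1+0.063)^t    t·PV
  1         5.50         5.1740         5.1740
  2         5.50         4.8674         9.7348
  3         5.50         4.5789        13.7368
  4         5.50         4.3075        17.2302
  5         5.50         4.0523        20.2613
  6         5.50         3.8121        22.8725
  7       105.50        68.7891       481.5237
  Σ                     95.5813       570.5332
P = 95.5813; Macaulay duration = 570.5332 / 95.5813 = 5.96909 years.
Modified duration = D_Mac / (1 + y) = 5.96909 / 1.063 = 5.61532 years.

5.6153 years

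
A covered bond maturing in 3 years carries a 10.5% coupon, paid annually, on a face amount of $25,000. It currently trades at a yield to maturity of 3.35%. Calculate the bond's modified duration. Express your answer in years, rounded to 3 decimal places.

2.660 years

Periodic yield y = 0.0335. First find Macaulay duration:
  t   CF        PV=CF/(1+0.0335)^t    t·PV
  1     2,625.00     2,539.9129     2,539.9129
  2     2,625.00     2,457.5839     4,915.1677
  3    27,625.00    25,024.8132    75,074.4395
  Σ                 30,022.3099    82,529.5201
P = 30,022.3099; Macaulay duration = 82,529.5201 / 30,022.3099 = 2.74894 years.
Modified duration = D_Mac / (1 + y) = 2.74894 / 1.0335 = 2.65984 years.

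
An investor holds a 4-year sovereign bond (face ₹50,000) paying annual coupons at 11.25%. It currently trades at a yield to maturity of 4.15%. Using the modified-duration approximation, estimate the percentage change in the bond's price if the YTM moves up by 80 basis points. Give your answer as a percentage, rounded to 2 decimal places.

Periodic yield y = 0.0415. Modified duration first:
  t   CF        PV=CF/(1+0.0415)^t    t·PV
  1     5,625.00     5,400.8641     5,400.8641
  2     5,625.00     5,185.6593    10,371.3186
  3     5,625.00     4,979.0296    14,937.0887
  4    55,625.00    47,275.1512   189,100.6049
  Σ                 62,840.7042   219,809.8763
P = 62,840.7042; D_Mac = 3.49789 yrs; D_mod = 3.49789/(1+0.0415) = 3.35851 yrs.
ΔP/P ≈ -D_mod · Δy = -3.35851 × (+0.008) = -0.026868 = -2.6868%.

-2.69%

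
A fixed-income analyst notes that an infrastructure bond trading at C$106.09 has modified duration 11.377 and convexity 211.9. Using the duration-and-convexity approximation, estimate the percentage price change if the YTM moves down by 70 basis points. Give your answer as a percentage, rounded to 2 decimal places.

Duration effect: -D_mod·Δy = -11.377 × (-0.007) = +0.079639
Convexity effect: ½·C·(Δy)² = 0.5 × 211.9 × (-0.007)² = +0.00519155
ΔP/P ≈ +0.079639 + 0.00519155 = +0.08483055
= +8.483055%.

+8.48%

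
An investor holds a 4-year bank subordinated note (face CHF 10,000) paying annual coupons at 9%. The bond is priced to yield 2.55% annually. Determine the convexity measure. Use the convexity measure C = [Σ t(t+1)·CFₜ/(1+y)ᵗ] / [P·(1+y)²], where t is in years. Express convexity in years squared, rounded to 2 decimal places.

With y = 0.0255:
  t   CF        PV=CF/(1+0.0255)^t    t·PV        t(t+1)·PV
  1       900.00       877.6207       877.6207       1,755.2413
  2       900.00       855.7978     1,711.5957       5,134.7870
  3       900.00       834.5176     2,503.5529      10,014.2115
  4    10,900.00     9,855.6175    39,422.4699     197,112.3496
  Σ                 12,423.5536    44,515.2391     214,016.5894
P = 12,423.5536.
Convexity = Σ t(t+1)·PV / [P·(1+y)²] = 214,016.5894 / (12,423.5536 × 1.051650) = 16.38062.

16.38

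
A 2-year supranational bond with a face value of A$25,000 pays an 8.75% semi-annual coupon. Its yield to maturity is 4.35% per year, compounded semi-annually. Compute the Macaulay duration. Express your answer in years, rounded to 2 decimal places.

1.88 years

Periodic yield y = 0.02175. Discount each cash flow and weight by its period:
  t   CF        PV=CF/(1+0.02175)^t    t·PV
  1     1,093.75     1,070.4673     1,070.4673
  2     1,093.75     1,047.6803     2,095.3606
  3     1,093.75     1,025.3783     3,076.1349
  4    26,093.75    23,941.8614    95,767.4454
  Σ                 27,085.3873   102,009.4083
Price P = Σ PV = 27,085.3873.
Macaulay duration = Σ(t·PV) / P = 102,009.4083 / 27,085.3873 = 3.76622 half-year periods.
In years: 3.76622 / 2 = 1.88311 years.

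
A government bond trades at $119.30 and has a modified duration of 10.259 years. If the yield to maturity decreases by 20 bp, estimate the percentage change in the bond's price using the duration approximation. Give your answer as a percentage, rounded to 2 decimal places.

+2.05%

Duration approximation: ΔP/P ≈ -D_mod · Δy = -10.259 × (-0.002) = +0.020518.
As a percentage: +2.0518%.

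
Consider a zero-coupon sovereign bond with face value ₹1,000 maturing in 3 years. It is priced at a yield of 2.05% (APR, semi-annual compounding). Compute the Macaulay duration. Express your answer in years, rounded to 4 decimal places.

A zero-coupon bond has a single cash flow at maturity, so its Macaulay duration equals its maturity: 3 years.
(Equivalently: 6 semi-annual periods ÷ 2 = 3 years.)

3.0000 years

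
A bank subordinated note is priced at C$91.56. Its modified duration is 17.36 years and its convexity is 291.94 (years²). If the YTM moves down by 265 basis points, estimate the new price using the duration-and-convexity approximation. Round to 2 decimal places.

Duration effect: -D_mod·Δy = -17.36 × (-0.0265) = +0.460040
Convexity effect: ½·C·(Δy)² = 0.5 × 291.94 × (-0.0265)² = +0.1025074325
ΔP/P ≈ +0.460040 + 0.1025074325 = +0.5625474325
New price ≈ 91.56 × (1 + 0.5625474325) = 143.0668429197.

C$143.07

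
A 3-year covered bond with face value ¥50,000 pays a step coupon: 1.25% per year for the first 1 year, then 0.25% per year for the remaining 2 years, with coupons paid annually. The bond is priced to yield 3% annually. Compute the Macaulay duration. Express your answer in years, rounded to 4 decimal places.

Periodic yield y = 0.03. Discount each cash flow and weight by its year:
  t   CF        PV=CF/(1+0.03)^t    t·PV
  1       625.00       606.7961       606.7961
  2       125.00       117.8245       235.6490
  3    50,125.00    45,871.4757   137,614.4270
  Σ                 46,596.0963   138,456.8721
Price P = Σ PV = 46,596.0963.
Macaulay duration = Σ(t·PV) / P = 138,456.8721 / 46,596.0963 = 2.97143 years.

2.9714 years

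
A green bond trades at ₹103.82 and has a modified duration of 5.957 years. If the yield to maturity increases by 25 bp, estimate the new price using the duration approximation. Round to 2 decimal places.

₹102.27

Duration approximation: ΔP/P ≈ -D_mod · Δy = -5.957 × (+0.0025) = -0.0148925.
New price ≈ 103.82 × (1 - 0.0148925) = 102.27386065.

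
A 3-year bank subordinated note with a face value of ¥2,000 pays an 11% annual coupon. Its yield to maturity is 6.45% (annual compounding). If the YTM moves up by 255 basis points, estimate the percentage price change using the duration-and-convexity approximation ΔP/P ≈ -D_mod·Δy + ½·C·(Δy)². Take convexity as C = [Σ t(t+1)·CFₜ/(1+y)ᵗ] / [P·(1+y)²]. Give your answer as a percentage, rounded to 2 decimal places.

With y = 0.0645:
  t   CF        PV=CF/(1+0.0645)^t    t·PV        t(t+1)·PV
  1       220.00       206.6698       206.6698         413.3396
  2       220.00       194.1473       388.2946       1,164.8838
  3     2,220.00     1,840.4159     5,521.2477      22,084.9908
  Σ                  2,241.2330     6,116.2121      23,663.2142
P = 2,241.2330; D_Mac = 2.72895 yrs; D_mod = 2.56360 yrs; C = 9.31741.
Duration effect: -2.56360 × (+0.0255) = -0.065372
Convexity effect: 0.5 × 9.31741 × (0.0255)² = +0.0030293
ΔP/P ≈ -0.065372 + 0.0030293 = -0.062342 = -6.2342%.

-6.23%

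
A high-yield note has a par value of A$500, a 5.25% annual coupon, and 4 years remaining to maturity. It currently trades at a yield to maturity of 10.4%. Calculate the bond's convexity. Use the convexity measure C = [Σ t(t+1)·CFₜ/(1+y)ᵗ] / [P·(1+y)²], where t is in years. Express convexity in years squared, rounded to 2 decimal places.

With y = 0.104:
  t   CF        PV=CF/(1+0.104)^t    t·PV        t(t+1)·PV
  1        26.25        23.7772        23.7772          47.5543
  2        26.25        21.5373        43.0746         129.2238
  3        26.25        19.5084        58.5253         234.1010
  4       526.25       354.2549     1,417.0194       7,085.0972
  Σ                    419.0777     1,542.3965       7,495.9763
P = 419.0777.
Convexity = Σ t(t+1)·PV / [P·(1+y)²] = 7,495.9763 / (419.0777 × 1.218816) = 14.67559.

14.68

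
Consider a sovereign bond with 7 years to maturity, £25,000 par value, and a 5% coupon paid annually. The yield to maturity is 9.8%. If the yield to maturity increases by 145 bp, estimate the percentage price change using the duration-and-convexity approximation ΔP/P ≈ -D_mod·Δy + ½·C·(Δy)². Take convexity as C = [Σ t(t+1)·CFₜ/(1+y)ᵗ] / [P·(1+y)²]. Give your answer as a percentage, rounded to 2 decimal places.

With y = 0.098:
  t   CF        PV=CF/(1+0.098)^t    t·PV        t(t+1)·PV
  1     1,250.00     1,138.4335     1,138.4335       2,276.8670
  2     1,250.00     1,036.8247     2,073.6494       6,220.9482
  3     1,250.00       944.2848     2,832.8544      11,331.4174
  4     1,250.00       860.0044     3,440.0174      17,200.0872
  5     1,250.00       783.2462     3,916.2311      23,497.3869
  6     1,250.00       713.3390     4,280.0340      29,960.2383
  7    26,250.00    13,643.0957    95,501.6702     764,013.3617
  Σ                 19,119.2283   113,182.8901     854,500.3066
P = 19,119.2283; D_Mac = 5.91985 yrs; D_mod = 5.39148 yrs; C = 37.07125.
Duration effect: -5.39148 × (+0.0145) = -0.078176
Convexity effect: 0.5 × 37.07125 × (0.0145)² = +0.0038971
ΔP/P ≈ -0.078176 + 0.0038971 = -0.074279 = -7.4279%.

-7.43%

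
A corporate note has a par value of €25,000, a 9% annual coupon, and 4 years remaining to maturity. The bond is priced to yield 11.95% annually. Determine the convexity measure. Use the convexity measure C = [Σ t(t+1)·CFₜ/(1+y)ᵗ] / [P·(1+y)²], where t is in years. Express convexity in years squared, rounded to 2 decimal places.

13.36

With y = 0.1195:
  t   CF        PV=CF/(1+0.1195)^t    t·PV        t(t+1)·PV
  1     2,250.00     2,009.8258     2,009.8258       4,019.6516
  2     2,250.00     1,795.2888     3,590.5776      10,771.7328
  3     2,250.00     1,603.6523     4,810.9570      19,243.8282
  4    27,250.00    17,348.8269    69,395.3078     346,976.5389
  Σ                 22,757.5939    79,806.6682     381,011.7515
P = 22,757.5939.
Convexity = Σ t(t+1)·PV / [P·(1+y)²] = 381,011.7515 / (22,757.5939 × 1.253280) = 13.35869.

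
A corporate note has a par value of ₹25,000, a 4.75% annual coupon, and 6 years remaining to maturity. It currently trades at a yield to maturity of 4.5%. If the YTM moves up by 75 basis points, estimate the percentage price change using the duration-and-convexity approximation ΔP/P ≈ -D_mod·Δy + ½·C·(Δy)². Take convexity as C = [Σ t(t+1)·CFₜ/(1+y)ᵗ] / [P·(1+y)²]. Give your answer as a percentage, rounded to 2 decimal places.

-3.76%

With y = 0.045:
  t   CF        PV=CF/(1+0.045)^t    t·PV        t(t+1)·PV
  1     1,187.50     1,136.3636     1,136.3636       2,272.7273
  2     1,187.50     1,087.4293     2,174.8586       6,524.5759
  3     1,187.50     1,040.6022     3,121.8067      12,487.2266
  4     1,187.50       995.7916     3,983.1664      19,915.8319
  5     1,187.50       952.9106     4,764.5531      28,587.3185
  6    26,187.50    20,109.2696   120,655.6179     844,589.3251
  Σ                 25,322.3670   135,836.3663     914,377.0054
P = 25,322.3670; D_Mac = 5.36428 yrs; D_mod = 5.13329 yrs; C = 33.06651.
Duration effect: -5.13329 × (+0.0075) = -0.038500
Convexity effect: 0.5 × 33.06651 × (0.0075)² = +0.0009300
ΔP/P ≈ -0.038500 + 0.0009300 = -0.037570 = -3.7570%.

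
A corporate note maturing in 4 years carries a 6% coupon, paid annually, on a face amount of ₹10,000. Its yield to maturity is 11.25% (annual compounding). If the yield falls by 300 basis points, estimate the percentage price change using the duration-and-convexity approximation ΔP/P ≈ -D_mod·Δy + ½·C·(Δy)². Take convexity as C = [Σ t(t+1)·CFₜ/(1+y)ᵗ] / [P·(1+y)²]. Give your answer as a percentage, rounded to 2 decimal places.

With y = 0.1125:
  t   CF        PV=CF/(1+0.1125)^t    t·PV        t(t+1)·PV
  1       600.00       539.3258       539.3258       1,078.6517
  2       600.00       484.7873       969.5745       2,908.7236
  3       600.00       435.7638     1,307.2915       5,229.1661
  4    10,600.00     6,919.9951    27,679.9804     138,399.9019
  Σ                  8,379.8721    30,496.1723     147,616.4433
P = 8,379.8721; D_Mac = 3.63922 yrs; D_mod = 3.27121 yrs; C = 14.23303.
Duration effect: -3.27121 × (-0.03) = +0.098136
Convexity effect: 0.5 × 14.23303 × (-0.03)² = +0.0064049
ΔP/P ≈ +0.098136 + 0.0064049 = +0.104541 = +10.4541%.

+10.45%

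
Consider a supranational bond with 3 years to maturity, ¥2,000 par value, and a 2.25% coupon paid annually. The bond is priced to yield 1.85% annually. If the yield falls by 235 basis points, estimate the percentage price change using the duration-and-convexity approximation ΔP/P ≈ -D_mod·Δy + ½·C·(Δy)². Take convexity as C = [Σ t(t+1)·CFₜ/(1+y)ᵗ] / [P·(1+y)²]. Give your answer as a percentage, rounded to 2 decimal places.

+7.08%

With y = 0.0185:
  t   CF        PV=CF/(1+0.0185)^t    t·PV        t(t+1)·PV
  1        45.00        44.1826        44.1826          88.3652
  2        45.00        43.3801        86.7602         260.2805
  3     2,045.00     1,935.5759     5,806.7278      23,226.9111
  Σ                  2,023.1386     5,937.6706      23,575.5569
P = 2,023.1386; D_Mac = 2.93488 yrs; D_mod = 2.88157 yrs; C = 11.23348.
Duration effect: -2.88157 × (-0.0235) = +0.067717
Convexity effect: 0.5 × 11.23348 × (-0.0235)² = +0.0031018
ΔP/P ≈ +0.067717 + 0.0031018 = +0.070819 = +7.0819%.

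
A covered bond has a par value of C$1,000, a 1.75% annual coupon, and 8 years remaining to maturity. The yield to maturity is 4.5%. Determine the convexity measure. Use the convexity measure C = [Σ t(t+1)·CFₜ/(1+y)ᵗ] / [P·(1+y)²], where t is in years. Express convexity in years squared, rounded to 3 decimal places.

With y = 0.045:
  t   CF        PV=CF/(1+0.045)^t    t·PV        t(t+1)·PV
  1        17.50        16.7464        16.7464          33.4928
  2        17.50        16.0253        32.0505          96.1516
  3        17.50        15.3352        46.0056         184.0223
  4        17.50        14.6748        58.6993         293.4965
  5        17.50        14.0429        70.2145         421.2868
  6        17.50        13.4382        80.6291         564.4034
  7        17.50        12.8595        90.0165         720.1319
  8     1,017.50       715.4909     5,723.9269      51,515.3424
  Σ                    818.6131     6,118.2888      53,828.3277
P = 818.6131.
Convexity = Σ t(t+1)·PV / [P·(1+y)²] = 53,828.3277 / (818.6131 × 1.092025) = 60.21429.

60.214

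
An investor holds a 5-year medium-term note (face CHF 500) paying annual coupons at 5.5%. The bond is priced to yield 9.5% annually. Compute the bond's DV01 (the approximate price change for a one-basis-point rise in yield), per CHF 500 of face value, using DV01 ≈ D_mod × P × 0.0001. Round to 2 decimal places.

Periodic yield y = 0.095.
  t   CF        PV=CF/(1+0.095)^t    t·PV
  1        27.50        25.1142        25.1142
  2        27.50        22.9353        45.8706
  3        27.50        20.9455        62.8364
  4        27.50        19.1283        76.5132
  5       527.50       335.0826     1,675.4130
  Σ                    423.2058     1,885.7473
P = 423.2058; D_Mac = 4.45586 yrs; D_mod = 4.06928 yrs.
DV01 ≈ 4.06928 × 423.2058 × 0.0001 = 0.172214.

CHF 0.17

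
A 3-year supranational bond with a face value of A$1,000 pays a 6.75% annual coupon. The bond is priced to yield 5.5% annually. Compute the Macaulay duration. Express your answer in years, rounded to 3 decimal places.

Periodic yield y = 0.055. Discount each cash flow and weight by its year:
  t   CF        PV=CF/(1+0.055)^t    t·PV
  1        67.50        63.9810        63.9810
  2        67.50        60.6455       121.2911
  3     1,067.50       909.0976     2,727.2928
  Σ                  1,033.7242     2,912.5649
Price P = Σ PV = 1,033.7242.
Macaulay duration = Σ(t·PV) / P = 2,912.5649 / 1,033.7242 = 2.81755 years.

2.818 years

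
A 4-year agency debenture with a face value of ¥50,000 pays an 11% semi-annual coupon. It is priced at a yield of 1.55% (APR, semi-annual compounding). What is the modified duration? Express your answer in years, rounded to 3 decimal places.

Periodic yield y = 0.00775. First find Macaulay duration:
  t   CF        PV=CF/(1+0.00775)^t    t·PV
  1     2,750.00     2,728.8514     2,728.8514
  2     2,750.00     2,707.8654     5,415.7309
  3     2,750.00     2,687.0409     8,061.1226
  4     2,750.00     2,666.3765    10,665.5058
  5     2,750.00     2,645.8710    13,229.3548
  6     2,750.00     2,625.5232    15,753.1389
  7     2,750.00     2,605.3318    18,237.3228
  8    52,750.00    49,590.6738   396,725.3906
  Σ                 68,257.5340   470,816.4179
P = 68,257.5340; Macaulay duration = 470,816.4179 / 68,257.5340 = 6.89765 half-year periods = 3.44882 years.
Modified duration = D_Mac / (1 + y) = 3.44882 / 1.00775 = 3.42230 years.

3.422 years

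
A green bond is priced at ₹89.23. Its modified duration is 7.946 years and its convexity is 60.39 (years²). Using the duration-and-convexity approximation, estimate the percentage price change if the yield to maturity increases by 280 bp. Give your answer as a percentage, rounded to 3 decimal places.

Duration effect: -D_mod·Δy = -7.946 × (+0.028) = -0.222488
Convexity effect: ½·C·(Δy)² = 0.5 × 60.39 × (0.028)² = +0.02367288
ΔP/P ≈ -0.222488 + 0.02367288 = -0.19881512
= -19.881512%.

-19.882%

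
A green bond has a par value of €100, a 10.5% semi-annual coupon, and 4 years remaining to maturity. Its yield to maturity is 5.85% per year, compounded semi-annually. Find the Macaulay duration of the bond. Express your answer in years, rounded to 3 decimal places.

3.420 years

Periodic yield y = 0.02925. Discount each cash flow and weight by its period:
  t   CF        PV=CF/(1+0.02925)^t    t·PV
  1         5.25         5.1008         5.1008
  2         5.25         4.9558         9.9117
  3         5.25         4.8150        14.4450
  4         5.25         4.6782        18.7127
  5         5.25         4.5452        22.7261
  6         5.25         4.4161        26.4963
  7         5.25         4.2906        30.0339
  8       105.25        83.5709       668.5672
  Σ                    116.3725       795.9937
Price P = Σ PV = 116.3725.
Macaulay duration = Σ(t·PV) / P = 795.9937 / 116.3725 = 6.84005 half-year periods.
In years: 6.84005 / 2 = 3.42002 years.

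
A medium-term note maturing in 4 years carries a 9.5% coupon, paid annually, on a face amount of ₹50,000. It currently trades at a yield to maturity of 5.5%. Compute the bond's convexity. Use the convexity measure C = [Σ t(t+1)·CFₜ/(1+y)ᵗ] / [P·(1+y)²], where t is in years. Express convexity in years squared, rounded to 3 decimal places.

With y = 0.055:
  t   CF        PV=CF/(1+0.055)^t    t·PV        t(t+1)·PV
  1     4,750.00     4,502.3697     4,502.3697       9,004.7393
  2     4,750.00     4,267.6490     8,535.2979      25,605.8938
  3     4,750.00     4,045.1649    12,135.4947      48,541.9789
  4    54,750.00    44,195.1167   176,780.4668     883,902.3339
  Σ                 57,010.3002   201,953.6291     967,054.9460
P = 57,010.3002.
Convexity = Σ t(t+1)·PV / [P·(1+y)²] = 967,054.9460 / (57,010.3002 × 1.113025) = 15.24028.

15.240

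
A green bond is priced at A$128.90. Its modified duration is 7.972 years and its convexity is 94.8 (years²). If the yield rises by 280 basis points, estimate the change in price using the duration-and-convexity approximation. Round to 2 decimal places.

Duration effect: -D_mod·Δy = -7.972 × (+0.028) = -0.223216
Convexity effect: ½·C·(Δy)² = 0.5 × 94.8 × (0.028)² = +0.0371616
ΔP/P ≈ -0.223216 + 0.0371616 = -0.1860544
ΔP ≈ 128.90 × (-0.1860544) = -23.98241216.

-A$23.98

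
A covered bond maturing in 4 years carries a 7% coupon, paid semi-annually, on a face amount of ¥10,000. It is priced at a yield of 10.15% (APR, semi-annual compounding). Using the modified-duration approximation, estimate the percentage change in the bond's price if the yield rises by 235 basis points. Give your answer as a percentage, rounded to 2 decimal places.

-7.89%

Periodic yield y = 0.05075. Modified duration first:
  t   CF        PV=CF/(1+0.05075)^t    t·PV
  1       350.00       333.0954       333.0954
  2       350.00       317.0073       634.0146
  3       350.00       301.6962       905.0886
  4       350.00       287.1246     1,148.4985
  5       350.00       273.2568     1,366.2842
  6       350.00       260.0589     1,560.3532
  7       350.00       247.4983     1,732.4882
  8    10,350.00     6,965.3855    55,723.0844
  Σ                  8,985.1231    63,402.9071
P = 8,985.1231; D_Mac = 7.05643 half-year periods = 3.52822 yrs; D_mod = 3.52822/(1+0.05075) = 3.35781 yrs.
ΔP/P ≈ -D_mod · Δy = -3.35781 × (+0.0235) = -0.078908 = -7.8908%.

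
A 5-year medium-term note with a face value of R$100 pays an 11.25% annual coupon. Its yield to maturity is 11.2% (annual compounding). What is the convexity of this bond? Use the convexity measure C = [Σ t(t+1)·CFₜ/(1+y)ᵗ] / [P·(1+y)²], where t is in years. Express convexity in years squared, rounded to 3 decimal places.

18.429

With y = 0.112:
  t   CF        PV=CF/(1+0.112)^t    t·PV        t(t+1)·PV
  1        11.25        10.1169        10.1169          20.2338
  2        11.25         9.0979        18.1959          54.5876
  3        11.25         8.1816        24.5448          98.1792
  4        11.25         7.3576        29.4302         147.1511
  5       111.25        65.4299       327.1494       1,962.8962
  Σ                    100.1839       409.4372       2,283.0479
P = 100.1839.
Convexity = Σ t(t+1)·PV / [P·(1+y)²] = 2,283.0479 / (100.1839 × 1.236544) = 18.42925.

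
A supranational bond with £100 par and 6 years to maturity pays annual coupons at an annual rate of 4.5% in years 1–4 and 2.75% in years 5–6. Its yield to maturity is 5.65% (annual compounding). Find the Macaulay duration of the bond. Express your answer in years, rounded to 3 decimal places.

5.365 years

Periodic yield y = 0.0565. Discount each cash flow and weight by its year:
  t   CF        PV=CF/(1+0.0565)^t    t·PV
  1         4.50         4.2593         4.2593
  2         4.50         4.0316         8.0631
  3         4.50         3.8160        11.4479
  4         4.50         3.6119        14.4476
  5         2.75         2.0892        10.4461
  6       102.75        73.8865       443.3187
  Σ                     91.6944       491.9828
Price P = Σ PV = 91.6944.
Macaulay duration = Σ(t·PV) / P = 491.9828 / 91.6944 = 5.36546 years.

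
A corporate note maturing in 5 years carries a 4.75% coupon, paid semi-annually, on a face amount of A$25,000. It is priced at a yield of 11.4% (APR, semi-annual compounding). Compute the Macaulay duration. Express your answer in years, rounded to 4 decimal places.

Periodic yield y = 0.057. Discount each cash flow and weight by its period:
  t   CF        PV=CF/(1+0.057)^t    t·PV
  1       593.75       561.7313       561.7313
  2       593.75       531.4393     1,062.8786
  3       593.75       502.7808     1,508.3423
  4       593.75       475.6677     1,902.6709
  5       593.75       450.0168     2,250.0838
  6       593.75       425.7491     2,554.4944
  7       593.75       402.7900     2,819.5302
  8       593.75       381.0691     3,048.5527
  9       593.75       360.5195     3,244.6753
  10   25,593.75    14,702.2584   147,022.5836
  Σ                 18,794.0219   165,975.5431
Price P = Σ PV = 18,794.0219.
Macaulay duration = Σ(t·PV) / P = 165,975.5431 / 18,794.0219 = 8.83129 half-year periods.
In years: 8.83129 / 2 = 4.41565 years.

4.4156 years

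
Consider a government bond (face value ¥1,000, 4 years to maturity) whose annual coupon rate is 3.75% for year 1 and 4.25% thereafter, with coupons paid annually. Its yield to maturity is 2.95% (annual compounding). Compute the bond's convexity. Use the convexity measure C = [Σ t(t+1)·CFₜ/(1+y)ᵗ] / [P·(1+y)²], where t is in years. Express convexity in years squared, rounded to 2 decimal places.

With y = 0.0295:
  t   CF        PV=CF/(1+0.0295)^t    t·PV        t(t+1)·PV
  1        37.50        36.4254        36.4254          72.8509
  2        42.50        40.0992        80.1985         240.5955
  3        42.50        38.9502       116.8506         467.4026
  4     1,042.50       928.0485     3,712.1939      18,560.9694
  Σ                  1,043.5234     3,945.6685      19,341.8184
P = 1,043.5234.
Convexity = Σ t(t+1)·PV / [P·(1+y)²] = 19,341.8184 / (1,043.5234 × 1.059870) = 17.48809.

17.49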